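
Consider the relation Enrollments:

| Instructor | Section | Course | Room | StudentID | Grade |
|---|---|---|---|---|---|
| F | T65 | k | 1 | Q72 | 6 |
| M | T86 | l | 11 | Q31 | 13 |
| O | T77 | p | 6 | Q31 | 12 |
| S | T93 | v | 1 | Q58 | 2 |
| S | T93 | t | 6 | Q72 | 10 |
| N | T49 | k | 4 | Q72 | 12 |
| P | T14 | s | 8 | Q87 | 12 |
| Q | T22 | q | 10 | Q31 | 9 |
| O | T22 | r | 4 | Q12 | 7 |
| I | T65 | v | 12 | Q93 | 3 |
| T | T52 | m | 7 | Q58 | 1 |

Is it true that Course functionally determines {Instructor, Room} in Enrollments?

Course=k: 2 rows → {Instructor,Room} takes values {(F, 1), (N, 4)} — violation
Course=l: 1 row → {Instructor,Room} = (M, 11) ✓
Course=p: 1 row → {Instructor,Room} = (O, 6) ✓
Course=v: 2 rows → {Instructor,Room} takes values {(S, 1), (I, 12)} — violation
Course=t: 1 row → {Instructor,Room} = (S, 6) ✓
Course=s: 1 row → {Instructor,Room} = (P, 8) ✓
Course=q: 1 row → {Instructor,Room} = (Q, 10) ✓
Course=r: 1 row → {Instructor,Room} = (O, 4) ✓
Course=m: 1 row → {Instructor,Room} = (T, 7) ✓
Two rows agree on Course but differ on {Instructor, Room}, so Course -> {Instructor, Room} does not hold.

No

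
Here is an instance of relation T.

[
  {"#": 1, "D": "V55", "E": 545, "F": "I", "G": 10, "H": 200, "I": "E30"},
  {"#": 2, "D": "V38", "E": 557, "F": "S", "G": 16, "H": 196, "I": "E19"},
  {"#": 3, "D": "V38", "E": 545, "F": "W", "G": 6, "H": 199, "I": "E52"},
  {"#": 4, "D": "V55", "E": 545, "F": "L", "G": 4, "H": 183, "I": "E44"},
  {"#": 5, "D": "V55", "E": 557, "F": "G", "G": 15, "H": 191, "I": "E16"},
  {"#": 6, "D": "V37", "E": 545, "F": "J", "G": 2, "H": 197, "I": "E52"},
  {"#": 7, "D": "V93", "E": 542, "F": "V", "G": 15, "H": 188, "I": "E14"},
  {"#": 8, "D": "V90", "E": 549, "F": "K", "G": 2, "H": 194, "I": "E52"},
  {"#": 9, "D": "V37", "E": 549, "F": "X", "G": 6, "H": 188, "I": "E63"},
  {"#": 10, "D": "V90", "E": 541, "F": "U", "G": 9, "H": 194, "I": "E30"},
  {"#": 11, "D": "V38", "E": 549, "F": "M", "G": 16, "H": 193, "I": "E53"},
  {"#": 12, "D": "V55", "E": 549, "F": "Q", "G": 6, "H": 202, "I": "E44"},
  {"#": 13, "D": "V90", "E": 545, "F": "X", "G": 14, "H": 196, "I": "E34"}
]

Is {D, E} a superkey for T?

Rows 1 and 4 have the same {D, E} value (D=V55, E=545) but are distinct tuples, so {D, E} does not determine every attribute — not a superkey.

No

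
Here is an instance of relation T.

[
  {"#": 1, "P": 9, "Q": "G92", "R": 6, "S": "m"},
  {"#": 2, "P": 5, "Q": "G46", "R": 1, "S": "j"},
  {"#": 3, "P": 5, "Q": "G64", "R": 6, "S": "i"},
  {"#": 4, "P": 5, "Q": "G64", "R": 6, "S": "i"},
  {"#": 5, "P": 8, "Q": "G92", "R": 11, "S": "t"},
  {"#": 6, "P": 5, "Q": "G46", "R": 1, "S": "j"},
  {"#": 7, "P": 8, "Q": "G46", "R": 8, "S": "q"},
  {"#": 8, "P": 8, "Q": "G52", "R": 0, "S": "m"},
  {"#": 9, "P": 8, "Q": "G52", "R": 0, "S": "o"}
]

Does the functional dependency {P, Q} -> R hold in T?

(P=9, Q=G92): row 1 → R = 6 ✓
(P=5, Q=G46): rows 2, 6 → R = 1, 1 ✓
(P=5, Q=G64): rows 3, 4 → R = 6, 6 ✓
(P=8, Q=G92): row 5 → R = 11 ✓
(P=8, Q=G46): row 7 → R = 8 ✓
(P=8, Q=G52): rows 8, 9 → R = 0, 0 ✓
Every {P, Q} value is associated with a single R value, so {P, Q} -> R holds.

Yes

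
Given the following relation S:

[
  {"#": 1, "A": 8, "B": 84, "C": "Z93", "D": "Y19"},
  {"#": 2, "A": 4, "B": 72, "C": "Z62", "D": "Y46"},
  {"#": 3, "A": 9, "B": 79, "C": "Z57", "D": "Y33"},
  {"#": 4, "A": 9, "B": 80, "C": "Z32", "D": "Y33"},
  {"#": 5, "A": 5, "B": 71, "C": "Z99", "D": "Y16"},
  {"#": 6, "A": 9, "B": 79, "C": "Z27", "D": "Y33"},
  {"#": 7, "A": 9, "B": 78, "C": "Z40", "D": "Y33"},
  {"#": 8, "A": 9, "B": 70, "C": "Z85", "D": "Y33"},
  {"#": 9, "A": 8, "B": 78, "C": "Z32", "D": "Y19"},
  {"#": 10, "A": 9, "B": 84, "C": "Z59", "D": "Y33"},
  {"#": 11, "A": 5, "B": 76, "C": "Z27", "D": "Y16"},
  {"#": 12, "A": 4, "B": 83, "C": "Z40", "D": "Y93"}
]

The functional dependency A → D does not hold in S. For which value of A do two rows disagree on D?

A=8: rows 1, 9 → D = Y19, Y19 ✓
A=4: rows 2, 12 → D takes values {Y46, Y93} — violation
A=9: rows 3, 4, 6, 7, 8, 10 → D = Y33, Y33, Y33, Y33, Y33, Y33 ✓
A=5: rows 5, 11 → D = Y16, Y16 ✓
The only A value with inconsistent D is A=4.

4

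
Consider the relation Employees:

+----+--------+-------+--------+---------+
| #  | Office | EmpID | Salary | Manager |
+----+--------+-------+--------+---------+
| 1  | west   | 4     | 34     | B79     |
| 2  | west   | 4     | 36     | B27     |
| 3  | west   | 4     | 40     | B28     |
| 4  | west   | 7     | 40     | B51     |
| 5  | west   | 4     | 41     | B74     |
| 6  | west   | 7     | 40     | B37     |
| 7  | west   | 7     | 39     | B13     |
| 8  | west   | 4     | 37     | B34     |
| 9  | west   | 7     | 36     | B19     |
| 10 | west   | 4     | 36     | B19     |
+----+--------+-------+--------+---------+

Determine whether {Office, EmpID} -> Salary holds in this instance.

No

(Office=west, EmpID=4): rows 1, 2, 3, 5, 8, 10 → Salary takes values {34, 36, 40, 41, 37} — violation
(Office=west, EmpID=7): rows 4, 6, 7, 9 → Salary takes values {40, 39, 36} — violation
Two rows agree on {Office, EmpID} but differ on Salary, so {Office, EmpID} -> Salary does not hold.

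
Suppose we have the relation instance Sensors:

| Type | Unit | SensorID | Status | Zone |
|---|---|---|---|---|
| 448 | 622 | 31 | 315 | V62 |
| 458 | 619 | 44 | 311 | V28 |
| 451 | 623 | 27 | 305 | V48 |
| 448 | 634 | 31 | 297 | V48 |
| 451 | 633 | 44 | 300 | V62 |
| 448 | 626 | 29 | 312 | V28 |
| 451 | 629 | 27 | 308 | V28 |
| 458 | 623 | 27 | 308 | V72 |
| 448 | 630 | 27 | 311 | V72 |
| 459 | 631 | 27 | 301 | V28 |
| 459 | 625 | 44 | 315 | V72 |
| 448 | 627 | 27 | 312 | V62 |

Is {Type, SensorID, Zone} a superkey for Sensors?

All 12 rows have distinct {Type, SensorID, Zone} values, so {Type, SensorID, Zone} → (all attributes) holds and {Type, SensorID, Zone} is a superkey.

Yes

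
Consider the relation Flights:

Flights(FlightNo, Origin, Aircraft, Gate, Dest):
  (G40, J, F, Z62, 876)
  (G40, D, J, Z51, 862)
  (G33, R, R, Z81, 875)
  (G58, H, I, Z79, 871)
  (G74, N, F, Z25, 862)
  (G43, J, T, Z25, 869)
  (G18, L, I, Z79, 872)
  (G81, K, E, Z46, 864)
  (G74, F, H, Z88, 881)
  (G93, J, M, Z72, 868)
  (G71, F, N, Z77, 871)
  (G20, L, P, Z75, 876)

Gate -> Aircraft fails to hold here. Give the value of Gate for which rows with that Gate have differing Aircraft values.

Gate=Z62: 1 row → Aircraft = F ✓
Gate=Z51: 1 row → Aircraft = J ✓
Gate=Z81: 1 row → Aircraft = R ✓
Gate=Z79: 2 rows → Aircraft = I, I ✓
Gate=Z25: 2 rows → Aircraft takes values {F, T} — violation
Gate=Z46: 1 row → Aircraft = E ✓
Gate=Z88: 1 row → Aircraft = H ✓
Gate=Z72: 1 row → Aircraft = M ✓
Gate=Z77: 1 row → Aircraft = N ✓
Gate=Z75: 1 row → Aircraft = P ✓
The only Gate value with inconsistent Aircraft is Gate=Z25.

Z25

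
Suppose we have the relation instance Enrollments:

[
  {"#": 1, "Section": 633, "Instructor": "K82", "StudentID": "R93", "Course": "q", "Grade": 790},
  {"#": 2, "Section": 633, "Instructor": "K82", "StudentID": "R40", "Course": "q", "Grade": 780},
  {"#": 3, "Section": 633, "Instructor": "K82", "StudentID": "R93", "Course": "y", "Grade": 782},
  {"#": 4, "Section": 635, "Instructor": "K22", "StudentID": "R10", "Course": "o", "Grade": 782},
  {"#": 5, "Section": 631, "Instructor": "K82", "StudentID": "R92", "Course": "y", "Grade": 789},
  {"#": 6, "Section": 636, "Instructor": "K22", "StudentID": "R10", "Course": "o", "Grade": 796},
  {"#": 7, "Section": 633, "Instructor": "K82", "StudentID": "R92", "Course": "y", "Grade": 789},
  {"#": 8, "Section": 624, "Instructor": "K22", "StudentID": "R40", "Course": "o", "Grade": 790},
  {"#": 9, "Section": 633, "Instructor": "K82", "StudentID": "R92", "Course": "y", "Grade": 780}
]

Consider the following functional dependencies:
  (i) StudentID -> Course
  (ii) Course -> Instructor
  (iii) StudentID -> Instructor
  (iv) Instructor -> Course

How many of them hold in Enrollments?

(i) StudentID -> Course: StudentID=R93: rows 1, 3 → Course takes values {q, y} — violation; StudentID=R40: rows 2, 8 → Course takes values {q, o} — violation — fails.
(ii) Course -> Instructor: every LHS value maps to a single RHS value — holds.
(iii) StudentID -> Instructor: StudentID=R40: rows 2, 8 → Instructor takes values {K82, K22} — violation — fails.
(iv) Instructor -> Course: Instructor=K82: rows 1, 2, 3, 5, 7, 9 → Course takes values {q, y} — violation — fails.
1 of the 4 dependencies holds.

1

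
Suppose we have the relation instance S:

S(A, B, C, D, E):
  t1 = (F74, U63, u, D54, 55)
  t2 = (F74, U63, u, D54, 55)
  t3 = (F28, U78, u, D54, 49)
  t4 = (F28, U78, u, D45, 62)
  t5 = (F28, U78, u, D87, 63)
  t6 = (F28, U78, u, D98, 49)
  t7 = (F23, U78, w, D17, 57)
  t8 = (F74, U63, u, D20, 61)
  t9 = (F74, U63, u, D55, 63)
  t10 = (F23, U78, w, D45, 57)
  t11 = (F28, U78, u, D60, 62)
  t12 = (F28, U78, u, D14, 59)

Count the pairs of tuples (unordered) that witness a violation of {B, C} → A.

(B=U63, C=u): all 4 rows agree on A — 0 pairs.
(B=U78, C=u): all 6 rows agree on A — 0 pairs.
(B=U78, C=w): all 2 rows agree on A — 0 pairs.

0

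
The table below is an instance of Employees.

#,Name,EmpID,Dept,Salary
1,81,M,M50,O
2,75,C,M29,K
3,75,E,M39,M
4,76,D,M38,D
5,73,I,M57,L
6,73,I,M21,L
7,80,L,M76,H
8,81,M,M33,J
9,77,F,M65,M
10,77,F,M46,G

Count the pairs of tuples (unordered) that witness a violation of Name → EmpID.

1

Name=81: all 2 rows agree on EmpID — 0 pairs.
Name=75: violating pairs (2,3) — 1 pair.
Name=73: all 2 rows agree on EmpID — 0 pairs.
Name=77: all 2 rows agree on EmpID — 0 pairs.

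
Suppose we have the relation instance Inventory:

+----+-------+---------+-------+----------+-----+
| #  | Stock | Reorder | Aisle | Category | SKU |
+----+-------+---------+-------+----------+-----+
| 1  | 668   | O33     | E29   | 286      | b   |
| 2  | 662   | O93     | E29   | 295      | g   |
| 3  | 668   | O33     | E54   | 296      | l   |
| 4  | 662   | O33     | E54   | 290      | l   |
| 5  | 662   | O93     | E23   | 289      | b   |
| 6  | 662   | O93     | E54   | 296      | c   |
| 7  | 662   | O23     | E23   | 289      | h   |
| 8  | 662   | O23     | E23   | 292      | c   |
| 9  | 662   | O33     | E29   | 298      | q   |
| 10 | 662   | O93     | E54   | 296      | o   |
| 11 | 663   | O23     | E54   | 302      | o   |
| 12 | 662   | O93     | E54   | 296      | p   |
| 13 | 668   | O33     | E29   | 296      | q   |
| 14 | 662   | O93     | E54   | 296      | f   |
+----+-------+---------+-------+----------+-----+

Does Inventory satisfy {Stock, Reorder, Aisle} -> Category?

No

(Stock=668, Reorder=O33, Aisle=E29): rows 1, 13 → Category takes values {286, 296} — violation
(Stock=662, Reorder=O93, Aisle=E29): row 2 → Category = 295 ✓
(Stock=668, Reorder=O33, Aisle=E54): row 3 → Category = 296 ✓
(Stock=662, Reorder=O33, Aisle=E54): row 4 → Category = 290 ✓
(Stock=662, Reorder=O93, Aisle=E23): row 5 → Category = 289 ✓
(Stock=662, Reorder=O93, Aisle=E54): rows 6, 10, 12, 14 → Category = 296, 296, 296, 296 ✓
(Stock=662, Reorder=O23, Aisle=E23): rows 7, 8 → Category takes values {289, 292} — violation
(Stock=662, Reorder=O33, Aisle=E29): row 9 → Category = 298 ✓
(Stock=663, Reorder=O23, Aisle=E54): row 11 → Category = 302 ✓
Two rows agree on {Stock, Reorder, Aisle} but differ on Category, so {Stock, Reorder, Aisle} -> Category does not hold.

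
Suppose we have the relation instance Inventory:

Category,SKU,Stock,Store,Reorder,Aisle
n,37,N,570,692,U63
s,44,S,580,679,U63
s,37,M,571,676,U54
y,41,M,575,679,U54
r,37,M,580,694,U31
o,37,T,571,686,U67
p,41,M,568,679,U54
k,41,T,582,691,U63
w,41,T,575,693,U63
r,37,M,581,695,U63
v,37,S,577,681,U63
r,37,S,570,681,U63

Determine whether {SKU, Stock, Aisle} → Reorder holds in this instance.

(SKU=37, Stock=N, Aisle=U63): 1 row → Reorder = 692 ✓
(SKU=44, Stock=S, Aisle=U63): 1 row → Reorder = 679 ✓
(SKU=37, Stock=M, Aisle=U54): 1 row → Reorder = 676 ✓
(SKU=41, Stock=M, Aisle=U54): 2 rows → Reorder = 679, 679 ✓
(SKU=37, Stock=M, Aisle=U31): 1 row → Reorder = 694 ✓
(SKU=37, Stock=T, Aisle=U67): 1 row → Reorder = 686 ✓
(SKU=41, Stock=T, Aisle=U63): 2 rows → Reorder takes values {691, 693} — violation
(SKU=37, Stock=M, Aisle=U63): 1 row → Reorder = 695 ✓
(SKU=37, Stock=S, Aisle=U63): 2 rows → Reorder = 681, 681 ✓
Two rows agree on {SKU, Stock, Aisle} but differ on Reorder, so {SKU, Stock, Aisle} → Reorder does not hold.

No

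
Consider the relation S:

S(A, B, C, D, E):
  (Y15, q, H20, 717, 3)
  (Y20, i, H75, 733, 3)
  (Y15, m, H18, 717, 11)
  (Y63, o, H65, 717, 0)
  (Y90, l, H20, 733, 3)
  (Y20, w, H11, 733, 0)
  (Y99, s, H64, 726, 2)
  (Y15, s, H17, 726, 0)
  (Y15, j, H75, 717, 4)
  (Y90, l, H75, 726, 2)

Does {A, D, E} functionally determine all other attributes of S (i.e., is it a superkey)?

All 10 rows have distinct {A, D, E} values, so {A, D, E} → (all attributes) holds and {A, D, E} is a superkey.

Yes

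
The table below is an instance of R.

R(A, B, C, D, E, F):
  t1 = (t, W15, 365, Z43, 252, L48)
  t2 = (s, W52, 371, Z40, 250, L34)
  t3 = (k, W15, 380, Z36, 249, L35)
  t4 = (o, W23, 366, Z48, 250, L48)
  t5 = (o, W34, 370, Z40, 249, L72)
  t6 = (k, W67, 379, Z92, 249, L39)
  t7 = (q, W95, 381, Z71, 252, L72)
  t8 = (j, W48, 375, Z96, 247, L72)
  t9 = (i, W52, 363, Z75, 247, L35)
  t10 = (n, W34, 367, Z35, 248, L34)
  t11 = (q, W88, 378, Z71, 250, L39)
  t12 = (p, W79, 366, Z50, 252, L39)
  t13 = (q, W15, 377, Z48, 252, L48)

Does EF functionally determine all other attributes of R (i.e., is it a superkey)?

No

Rows 1 and 13 have the same EF value (E=252, F=L48) but are distinct tuples, so EF does not determine every attribute — not a superkey.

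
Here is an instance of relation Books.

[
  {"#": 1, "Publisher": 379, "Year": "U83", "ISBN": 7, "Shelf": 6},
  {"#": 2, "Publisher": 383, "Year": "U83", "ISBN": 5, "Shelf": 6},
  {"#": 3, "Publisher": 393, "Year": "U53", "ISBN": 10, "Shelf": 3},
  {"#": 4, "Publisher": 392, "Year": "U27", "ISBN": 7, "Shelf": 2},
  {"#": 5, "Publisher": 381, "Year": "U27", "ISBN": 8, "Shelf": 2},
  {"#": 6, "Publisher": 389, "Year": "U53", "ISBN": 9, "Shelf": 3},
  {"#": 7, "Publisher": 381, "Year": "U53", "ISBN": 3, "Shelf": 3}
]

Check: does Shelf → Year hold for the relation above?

Shelf=6: rows 1, 2 → Year = U83, U83 ✓
Shelf=3: rows 3, 6, 7 → Year = U53, U53, U53 ✓
Shelf=2: rows 4, 5 → Year = U27, U27 ✓
Every Shelf value is associated with a single Year value, so Shelf → Year holds.

Yes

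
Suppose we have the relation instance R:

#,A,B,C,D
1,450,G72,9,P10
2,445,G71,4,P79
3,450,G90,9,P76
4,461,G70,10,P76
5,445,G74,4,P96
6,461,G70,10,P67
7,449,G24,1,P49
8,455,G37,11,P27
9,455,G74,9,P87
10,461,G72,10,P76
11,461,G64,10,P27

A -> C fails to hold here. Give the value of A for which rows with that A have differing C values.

A=450: rows 1, 3 → C = 9, 9 ✓
A=445: rows 2, 5 → C = 4, 4 ✓
A=461: rows 4, 6, 10, 11 → C = 10, 10, 10, 10 ✓
A=449: row 7 → C = 1 ✓
A=455: rows 8, 9 → C takes values {11, 9} — violation
The only A value with inconsistent C is A=455.

455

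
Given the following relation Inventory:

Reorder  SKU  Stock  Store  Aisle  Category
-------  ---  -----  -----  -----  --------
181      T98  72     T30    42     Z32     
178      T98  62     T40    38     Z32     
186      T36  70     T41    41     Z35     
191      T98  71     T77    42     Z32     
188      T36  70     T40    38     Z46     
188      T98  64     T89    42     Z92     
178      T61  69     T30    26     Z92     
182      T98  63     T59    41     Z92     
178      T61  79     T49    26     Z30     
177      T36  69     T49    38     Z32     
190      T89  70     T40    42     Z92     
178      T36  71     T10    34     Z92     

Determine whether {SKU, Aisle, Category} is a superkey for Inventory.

No

Two distinct rows share (SKU=T98, Aisle=42, Category=Z32), so {SKU, Aisle, Category} does not determine every attribute — not a superkey.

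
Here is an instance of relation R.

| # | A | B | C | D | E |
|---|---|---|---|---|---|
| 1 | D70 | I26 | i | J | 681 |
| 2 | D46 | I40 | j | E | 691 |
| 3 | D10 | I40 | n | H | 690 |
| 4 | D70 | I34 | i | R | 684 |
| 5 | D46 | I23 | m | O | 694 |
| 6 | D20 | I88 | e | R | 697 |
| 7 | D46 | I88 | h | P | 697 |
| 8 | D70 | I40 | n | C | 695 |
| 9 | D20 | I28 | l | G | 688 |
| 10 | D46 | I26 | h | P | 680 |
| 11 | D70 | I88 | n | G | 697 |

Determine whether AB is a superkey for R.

Yes

All 11 rows have distinct AB values, so AB → (all attributes) holds and AB is a superkey.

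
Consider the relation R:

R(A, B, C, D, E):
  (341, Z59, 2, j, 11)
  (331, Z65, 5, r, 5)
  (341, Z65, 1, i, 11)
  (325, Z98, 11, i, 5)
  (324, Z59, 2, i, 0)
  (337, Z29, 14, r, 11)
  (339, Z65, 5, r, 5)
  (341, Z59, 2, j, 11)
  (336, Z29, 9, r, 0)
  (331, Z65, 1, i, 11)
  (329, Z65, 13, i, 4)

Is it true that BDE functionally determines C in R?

(B=Z59, D=j, E=11): 2 rows → C = 2, 2 ✓
(B=Z65, D=r, E=5): 2 rows → C = 5, 5 ✓
(B=Z65, D=i, E=11): 2 rows → C = 1, 1 ✓
(B=Z98, D=i, E=5): 1 row → C = 11 ✓
(B=Z59, D=i, E=0): 1 row → C = 2 ✓
(B=Z29, D=r, E=11): 1 row → C = 14 ✓
(B=Z29, D=r, E=0): 1 row → C = 9 ✓
(B=Z65, D=i, E=4): 1 row → C = 13 ✓
Every BDE value is associated with a single C value, so BDE → C holds.

Yes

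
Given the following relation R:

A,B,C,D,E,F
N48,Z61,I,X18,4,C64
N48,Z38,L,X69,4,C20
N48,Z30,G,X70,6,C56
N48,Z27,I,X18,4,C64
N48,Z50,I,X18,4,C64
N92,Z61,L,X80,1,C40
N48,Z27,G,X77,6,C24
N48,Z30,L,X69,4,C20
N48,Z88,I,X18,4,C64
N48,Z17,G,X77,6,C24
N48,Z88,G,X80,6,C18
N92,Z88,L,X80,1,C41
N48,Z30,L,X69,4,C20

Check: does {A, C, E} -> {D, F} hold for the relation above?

(A=N48, C=I, E=4): 4 rows → {D,F} = (X18, C64), (X18, C64), (X18, C64), (X18, C64) ✓
(A=N48, C=L, E=4): 3 rows → {D,F} = (X69, C20), (X69, C20), (X69, C20) ✓
(A=N48, C=G, E=6): 4 rows → {D,F} takes values {(X70, C56), (X77, C24), (X80, C18)} — violation
(A=N92, C=L, E=1): 2 rows → {D,F} takes values {(X80, C40), (X80, C41)} — violation
Two rows agree on {A, C, E} but differ on {D, F}, so {A, C, E} -> {D, F} does not hold.

No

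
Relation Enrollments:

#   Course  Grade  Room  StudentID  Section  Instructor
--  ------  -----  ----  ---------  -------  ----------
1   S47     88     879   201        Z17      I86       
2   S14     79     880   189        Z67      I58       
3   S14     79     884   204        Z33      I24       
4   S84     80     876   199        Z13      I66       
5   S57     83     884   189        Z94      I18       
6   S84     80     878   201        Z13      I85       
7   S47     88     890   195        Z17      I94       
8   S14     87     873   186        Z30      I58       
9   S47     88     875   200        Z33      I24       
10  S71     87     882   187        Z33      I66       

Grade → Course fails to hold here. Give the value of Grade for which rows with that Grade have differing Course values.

Grade=88: rows 1, 7, 9 → Course = S47, S47, S47 ✓
Grade=79: rows 2, 3 → Course = S14, S14 ✓
Grade=80: rows 4, 6 → Course = S84, S84 ✓
Grade=83: row 5 → Course = S57 ✓
Grade=87: rows 8, 10 → Course takes values {S14, S71} — violation
The only Grade value with inconsistent Course is Grade=87.

87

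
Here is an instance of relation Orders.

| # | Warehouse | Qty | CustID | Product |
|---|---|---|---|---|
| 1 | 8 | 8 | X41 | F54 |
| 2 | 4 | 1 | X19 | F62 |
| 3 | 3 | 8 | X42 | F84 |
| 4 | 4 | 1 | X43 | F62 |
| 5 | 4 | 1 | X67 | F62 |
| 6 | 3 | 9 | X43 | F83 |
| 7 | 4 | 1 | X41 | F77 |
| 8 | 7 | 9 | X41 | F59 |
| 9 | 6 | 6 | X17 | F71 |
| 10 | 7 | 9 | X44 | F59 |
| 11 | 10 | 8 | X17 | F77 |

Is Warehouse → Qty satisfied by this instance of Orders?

No

Warehouse=8: row 1 → Qty = 8 ✓
Warehouse=4: rows 2, 4, 5, 7 → Qty = 1, 1, 1, 1 ✓
Warehouse=3: rows 3, 6 → Qty takes values {8, 9} — violation
Warehouse=7: rows 8, 10 → Qty = 9, 9 ✓
Warehouse=6: row 9 → Qty = 6 ✓
Warehouse=10: row 11 → Qty = 8 ✓
Two rows agree on Warehouse but differ on Qty, so Warehouse → Qty does not hold.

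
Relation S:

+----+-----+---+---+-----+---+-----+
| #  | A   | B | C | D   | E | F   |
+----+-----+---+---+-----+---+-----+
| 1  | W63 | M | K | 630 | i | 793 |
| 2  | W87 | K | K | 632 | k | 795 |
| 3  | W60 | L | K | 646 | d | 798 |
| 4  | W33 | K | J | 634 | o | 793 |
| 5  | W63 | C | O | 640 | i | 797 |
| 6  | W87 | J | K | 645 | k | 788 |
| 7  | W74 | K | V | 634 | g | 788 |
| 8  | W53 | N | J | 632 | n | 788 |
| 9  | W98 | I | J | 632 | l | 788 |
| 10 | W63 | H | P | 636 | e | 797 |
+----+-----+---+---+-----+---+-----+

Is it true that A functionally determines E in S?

A=W63: rows 1, 5, 10 → E takes values {i, e} — violation
A=W87: rows 2, 6 → E = k, k ✓
A=W60: row 3 → E = d ✓
A=W33: row 4 → E = o ✓
A=W74: row 7 → E = g ✓
A=W53: row 8 → E = n ✓
A=W98: row 9 → E = l ✓
Two rows agree on A but differ on E, so A → E does not hold.

No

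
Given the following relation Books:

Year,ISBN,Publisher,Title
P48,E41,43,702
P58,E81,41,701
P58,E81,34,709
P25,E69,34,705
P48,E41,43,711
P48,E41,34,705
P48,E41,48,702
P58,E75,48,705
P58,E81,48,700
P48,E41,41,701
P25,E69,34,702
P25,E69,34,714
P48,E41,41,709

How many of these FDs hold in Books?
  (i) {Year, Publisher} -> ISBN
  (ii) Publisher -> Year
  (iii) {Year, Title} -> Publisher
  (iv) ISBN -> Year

1

(i) {Year, Publisher} -> ISBN: (Year=P58, Publisher=48): 2 rows → ISBN takes values {E75, E81} — violation — fails.
(ii) Publisher -> Year: Publisher=41: 3 rows → Year takes values {P58, P48} — violation; Publisher=34: 5 rows → Year takes values {P58, P25, P48} — violation; Publisher=48: 3 rows → Year takes values {P48, P58} — violation — fails.
(iii) {Year, Title} -> Publisher: (Year=P48, Title=702): 2 rows → Publisher takes values {43, 48} — violation — fails.
(iv) ISBN -> Year: every LHS value maps to a single RHS value — holds.
1 of the 4 dependencies holds.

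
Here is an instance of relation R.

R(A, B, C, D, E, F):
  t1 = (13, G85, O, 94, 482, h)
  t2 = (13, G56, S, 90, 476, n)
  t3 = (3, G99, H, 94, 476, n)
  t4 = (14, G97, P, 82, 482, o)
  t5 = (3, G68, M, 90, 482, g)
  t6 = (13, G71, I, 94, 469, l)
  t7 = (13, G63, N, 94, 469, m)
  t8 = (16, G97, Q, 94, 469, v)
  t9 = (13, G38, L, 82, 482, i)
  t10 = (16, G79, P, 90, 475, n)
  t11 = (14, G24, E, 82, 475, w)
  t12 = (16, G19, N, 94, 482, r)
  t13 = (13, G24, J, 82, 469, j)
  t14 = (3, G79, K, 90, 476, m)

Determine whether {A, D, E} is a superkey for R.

No

Rows 6 and 7 have the same {A, D, E} value (A=13, D=94, E=469) but are distinct tuples, so {A, D, E} does not determine every attribute — not a superkey.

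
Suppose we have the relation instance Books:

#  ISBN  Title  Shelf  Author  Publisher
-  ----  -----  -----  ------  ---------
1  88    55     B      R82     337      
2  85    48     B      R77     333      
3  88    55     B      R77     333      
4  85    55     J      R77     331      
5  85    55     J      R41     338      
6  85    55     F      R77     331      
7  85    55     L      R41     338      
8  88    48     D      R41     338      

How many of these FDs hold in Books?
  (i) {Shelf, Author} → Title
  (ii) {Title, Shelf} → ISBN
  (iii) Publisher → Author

2

(i) {Shelf, Author} → Title: (Shelf=B, Author=R77): rows 2, 3 → Title takes values {48, 55} — violation — fails.
(ii) {Title, Shelf} → ISBN: every LHS value maps to a single RHS value — holds.
(iii) Publisher → Author: every LHS value maps to a single RHS value — holds.
2 of the 3 dependencies hold.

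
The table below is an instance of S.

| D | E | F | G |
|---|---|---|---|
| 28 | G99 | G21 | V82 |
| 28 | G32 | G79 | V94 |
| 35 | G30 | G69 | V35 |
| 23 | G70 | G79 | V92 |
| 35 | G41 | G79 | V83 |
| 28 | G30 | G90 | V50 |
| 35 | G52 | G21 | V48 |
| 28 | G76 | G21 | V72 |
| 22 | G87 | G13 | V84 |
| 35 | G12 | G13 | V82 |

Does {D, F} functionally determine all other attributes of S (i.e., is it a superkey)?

No

Two distinct rows share (D=28, F=G21), so {D, F} does not determine every attribute — not a superkey.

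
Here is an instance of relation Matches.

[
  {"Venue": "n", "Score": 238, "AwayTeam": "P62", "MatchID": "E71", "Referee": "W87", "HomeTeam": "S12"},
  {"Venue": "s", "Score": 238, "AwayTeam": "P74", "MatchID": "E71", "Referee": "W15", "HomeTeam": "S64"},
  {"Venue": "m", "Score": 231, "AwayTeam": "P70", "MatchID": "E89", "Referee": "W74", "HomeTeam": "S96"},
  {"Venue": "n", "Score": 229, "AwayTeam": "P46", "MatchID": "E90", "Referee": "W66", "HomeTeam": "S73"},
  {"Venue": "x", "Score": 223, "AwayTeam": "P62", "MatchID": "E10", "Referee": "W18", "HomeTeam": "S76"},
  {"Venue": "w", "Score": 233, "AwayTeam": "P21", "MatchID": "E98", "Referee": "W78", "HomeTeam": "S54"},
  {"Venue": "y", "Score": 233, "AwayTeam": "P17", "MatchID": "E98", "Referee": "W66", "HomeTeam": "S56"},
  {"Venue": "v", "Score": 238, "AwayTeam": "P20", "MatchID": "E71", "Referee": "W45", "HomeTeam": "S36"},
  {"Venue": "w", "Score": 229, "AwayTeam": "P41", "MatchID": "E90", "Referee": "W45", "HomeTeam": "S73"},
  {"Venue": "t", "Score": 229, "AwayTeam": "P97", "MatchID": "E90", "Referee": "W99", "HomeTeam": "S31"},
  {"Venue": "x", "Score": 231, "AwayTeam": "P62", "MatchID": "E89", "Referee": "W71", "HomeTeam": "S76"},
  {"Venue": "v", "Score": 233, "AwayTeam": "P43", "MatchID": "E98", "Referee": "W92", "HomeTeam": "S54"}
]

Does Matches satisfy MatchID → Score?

MatchID=E71: 3 rows → Score = 238, 238, 238 ✓
MatchID=E89: 2 rows → Score = 231, 231 ✓
MatchID=E90: 3 rows → Score = 229, 229, 229 ✓
MatchID=E10: 1 row → Score = 223 ✓
MatchID=E98: 3 rows → Score = 233, 233, 233 ✓
Every MatchID value is associated with a single Score value, so MatchID → Score holds.

Yes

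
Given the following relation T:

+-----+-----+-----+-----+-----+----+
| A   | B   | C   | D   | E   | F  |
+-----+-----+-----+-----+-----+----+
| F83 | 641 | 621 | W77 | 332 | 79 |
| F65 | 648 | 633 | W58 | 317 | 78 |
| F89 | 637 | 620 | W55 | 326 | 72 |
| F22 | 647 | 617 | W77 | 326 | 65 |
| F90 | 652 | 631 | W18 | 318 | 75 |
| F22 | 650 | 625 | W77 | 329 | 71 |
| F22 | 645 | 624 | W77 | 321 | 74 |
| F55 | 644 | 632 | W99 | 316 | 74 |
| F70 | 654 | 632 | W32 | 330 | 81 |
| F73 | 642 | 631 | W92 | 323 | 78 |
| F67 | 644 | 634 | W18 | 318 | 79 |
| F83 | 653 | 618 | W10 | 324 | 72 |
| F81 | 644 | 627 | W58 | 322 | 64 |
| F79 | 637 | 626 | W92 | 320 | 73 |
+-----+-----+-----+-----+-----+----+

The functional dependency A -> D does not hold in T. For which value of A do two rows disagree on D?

F83

A=F83: 2 rows → D takes values {W77, W10} — violation
A=F65: 1 row → D = W58 ✓
A=F89: 1 row → D = W55 ✓
A=F22: 3 rows → D = W77, W77, W77 ✓
A=F90: 1 row → D = W18 ✓
A=F55: 1 row → D = W99 ✓
A=F70: 1 row → D = W32 ✓
A=F73: 1 row → D = W92 ✓
A=F67: 1 row → D = W18 ✓
A=F81: 1 row → D = W58 ✓
A=F79: 1 row → D = W92 ✓
The only A value with inconsistent D is A=F83.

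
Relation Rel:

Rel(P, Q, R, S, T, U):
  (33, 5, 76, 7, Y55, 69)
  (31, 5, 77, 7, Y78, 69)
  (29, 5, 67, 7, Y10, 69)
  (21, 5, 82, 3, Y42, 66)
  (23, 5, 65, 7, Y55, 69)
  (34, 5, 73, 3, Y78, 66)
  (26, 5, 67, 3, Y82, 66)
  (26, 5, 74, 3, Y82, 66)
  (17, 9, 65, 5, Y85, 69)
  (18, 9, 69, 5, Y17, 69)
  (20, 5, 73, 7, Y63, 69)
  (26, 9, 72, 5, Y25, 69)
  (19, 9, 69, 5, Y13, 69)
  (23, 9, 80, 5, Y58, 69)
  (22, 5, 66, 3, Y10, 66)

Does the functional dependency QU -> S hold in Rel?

Yes

(Q=5, U=69): 5 rows → S = 7, 7, 7, 7, 7 ✓
(Q=5, U=66): 5 rows → S = 3, 3, 3, 3, 3 ✓
(Q=9, U=69): 5 rows → S = 5, 5, 5, 5, 5 ✓
Every QU value is associated with a single S value, so QU -> S holds.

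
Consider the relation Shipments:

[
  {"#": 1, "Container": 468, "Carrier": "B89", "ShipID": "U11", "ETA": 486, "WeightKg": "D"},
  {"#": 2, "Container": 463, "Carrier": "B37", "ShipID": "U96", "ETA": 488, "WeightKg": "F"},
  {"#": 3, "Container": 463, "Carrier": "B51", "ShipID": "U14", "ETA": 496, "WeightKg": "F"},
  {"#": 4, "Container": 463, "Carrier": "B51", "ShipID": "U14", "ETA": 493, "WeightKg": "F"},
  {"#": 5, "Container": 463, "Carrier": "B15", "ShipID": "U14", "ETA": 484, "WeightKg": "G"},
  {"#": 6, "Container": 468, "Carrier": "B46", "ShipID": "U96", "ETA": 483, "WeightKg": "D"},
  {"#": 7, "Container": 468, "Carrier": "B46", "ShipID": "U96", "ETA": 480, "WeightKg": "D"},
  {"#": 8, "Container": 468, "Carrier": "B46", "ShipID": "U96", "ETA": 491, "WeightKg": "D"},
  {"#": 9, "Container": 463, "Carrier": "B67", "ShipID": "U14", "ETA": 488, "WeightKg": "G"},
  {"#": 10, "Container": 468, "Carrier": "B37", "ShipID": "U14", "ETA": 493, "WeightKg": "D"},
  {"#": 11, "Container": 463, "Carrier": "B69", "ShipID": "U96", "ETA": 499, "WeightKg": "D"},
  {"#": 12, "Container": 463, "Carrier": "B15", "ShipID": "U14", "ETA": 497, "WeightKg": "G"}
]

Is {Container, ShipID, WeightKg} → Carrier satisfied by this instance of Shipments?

No

(Container=468, ShipID=U11, WeightKg=D): row 1 → Carrier = B89 ✓
(Container=463, ShipID=U96, WeightKg=F): row 2 → Carrier = B37 ✓
(Container=463, ShipID=U14, WeightKg=F): rows 3, 4 → Carrier = B51, B51 ✓
(Container=463, ShipID=U14, WeightKg=G): rows 5, 9, 12 → Carrier takes values {B15, B67} — violation
(Container=468, ShipID=U96, WeightKg=D): rows 6, 7, 8 → Carrier = B46, B46, B46 ✓
(Container=468, ShipID=U14, WeightKg=D): row 10 → Carrier = B37 ✓
(Container=463, ShipID=U96, WeightKg=D): row 11 → Carrier = B69 ✓
Two rows agree on {Container, ShipID, WeightKg} but differ on Carrier, so {Container, ShipID, WeightKg} → Carrier does not hold.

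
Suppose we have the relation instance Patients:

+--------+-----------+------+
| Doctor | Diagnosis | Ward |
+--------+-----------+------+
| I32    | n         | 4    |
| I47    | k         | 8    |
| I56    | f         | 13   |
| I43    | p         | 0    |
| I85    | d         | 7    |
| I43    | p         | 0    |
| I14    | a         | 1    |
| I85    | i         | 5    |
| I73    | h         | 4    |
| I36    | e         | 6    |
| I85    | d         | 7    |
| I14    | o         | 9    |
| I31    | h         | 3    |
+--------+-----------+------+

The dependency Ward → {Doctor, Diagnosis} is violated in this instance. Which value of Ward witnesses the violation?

Ward=4: 2 rows → {Doctor,Diagnosis} takes values {(I32, n), (I73, h)} — violation
Ward=8: 1 row → {Doctor,Diagnosis} = (I47, k) ✓
Ward=13: 1 row → {Doctor,Diagnosis} = (I56, f) ✓
Ward=0: 2 rows → {Doctor,Diagnosis} = (I43, p), (I43, p) ✓
Ward=7: 2 rows → {Doctor,Diagnosis} = (I85, d), (I85, d) ✓
Ward=1: 1 row → {Doctor,Diagnosis} = (I14, a) ✓
Ward=5: 1 row → {Doctor,Diagnosis} = (I85, i) ✓
Ward=6: 1 row → {Doctor,Diagnosis} = (I36, e) ✓
Ward=9: 1 row → {Doctor,Diagnosis} = (I14, o) ✓
Ward=3: 1 row → {Doctor,Diagnosis} = (I31, h) ✓
The only Ward value with inconsistent RHS is Ward=4.

4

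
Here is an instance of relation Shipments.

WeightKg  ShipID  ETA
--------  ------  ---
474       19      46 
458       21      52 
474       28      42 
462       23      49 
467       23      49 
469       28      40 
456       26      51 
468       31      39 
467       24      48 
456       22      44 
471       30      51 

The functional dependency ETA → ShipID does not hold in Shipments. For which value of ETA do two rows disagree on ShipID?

ETA=46: 1 row → ShipID = 19 ✓
ETA=52: 1 row → ShipID = 21 ✓
ETA=42: 1 row → ShipID = 28 ✓
ETA=49: 2 rows → ShipID = 23, 23 ✓
ETA=40: 1 row → ShipID = 28 ✓
ETA=51: 2 rows → ShipID takes values {26, 30} — violation
ETA=39: 1 row → ShipID = 31 ✓
ETA=48: 1 row → ShipID = 24 ✓
ETA=44: 1 row → ShipID = 22 ✓
The only ETA value with inconsistent ShipID is ETA=51.

51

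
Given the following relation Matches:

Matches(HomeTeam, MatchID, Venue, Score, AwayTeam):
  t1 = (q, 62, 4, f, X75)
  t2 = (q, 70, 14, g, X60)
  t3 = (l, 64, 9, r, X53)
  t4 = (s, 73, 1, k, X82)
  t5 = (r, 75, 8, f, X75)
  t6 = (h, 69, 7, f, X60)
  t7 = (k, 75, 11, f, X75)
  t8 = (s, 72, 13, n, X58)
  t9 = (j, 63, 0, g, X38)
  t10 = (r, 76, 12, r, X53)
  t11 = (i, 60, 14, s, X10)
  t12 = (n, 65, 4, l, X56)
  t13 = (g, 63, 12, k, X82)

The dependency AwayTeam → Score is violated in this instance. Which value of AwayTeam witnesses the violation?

X60

AwayTeam=X75: rows 1, 5, 7 → Score = f, f, f ✓
AwayTeam=X60: rows 2, 6 → Score takes values {g, f} — violation
AwayTeam=X53: rows 3, 10 → Score = r, r ✓
AwayTeam=X82: rows 4, 13 → Score = k, k ✓
AwayTeam=X58: row 8 → Score = n ✓
AwayTeam=X38: row 9 → Score = g ✓
AwayTeam=X10: row 11 → Score = s ✓
AwayTeam=X56: row 12 → Score = l ✓
The only AwayTeam value with inconsistent Score is AwayTeam=X60.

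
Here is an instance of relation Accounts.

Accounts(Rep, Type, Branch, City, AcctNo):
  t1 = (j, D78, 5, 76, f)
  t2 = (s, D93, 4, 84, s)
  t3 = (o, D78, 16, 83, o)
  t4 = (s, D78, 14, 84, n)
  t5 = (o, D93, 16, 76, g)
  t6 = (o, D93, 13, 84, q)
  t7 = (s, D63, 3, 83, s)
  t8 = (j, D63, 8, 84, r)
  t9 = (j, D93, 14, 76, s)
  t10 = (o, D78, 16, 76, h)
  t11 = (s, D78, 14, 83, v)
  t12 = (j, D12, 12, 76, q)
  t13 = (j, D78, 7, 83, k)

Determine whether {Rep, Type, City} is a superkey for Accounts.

All 13 rows have distinct {Rep, Type, City} values, so {Rep, Type, City} → (all attributes) holds and {Rep, Type, City} is a superkey.

Yes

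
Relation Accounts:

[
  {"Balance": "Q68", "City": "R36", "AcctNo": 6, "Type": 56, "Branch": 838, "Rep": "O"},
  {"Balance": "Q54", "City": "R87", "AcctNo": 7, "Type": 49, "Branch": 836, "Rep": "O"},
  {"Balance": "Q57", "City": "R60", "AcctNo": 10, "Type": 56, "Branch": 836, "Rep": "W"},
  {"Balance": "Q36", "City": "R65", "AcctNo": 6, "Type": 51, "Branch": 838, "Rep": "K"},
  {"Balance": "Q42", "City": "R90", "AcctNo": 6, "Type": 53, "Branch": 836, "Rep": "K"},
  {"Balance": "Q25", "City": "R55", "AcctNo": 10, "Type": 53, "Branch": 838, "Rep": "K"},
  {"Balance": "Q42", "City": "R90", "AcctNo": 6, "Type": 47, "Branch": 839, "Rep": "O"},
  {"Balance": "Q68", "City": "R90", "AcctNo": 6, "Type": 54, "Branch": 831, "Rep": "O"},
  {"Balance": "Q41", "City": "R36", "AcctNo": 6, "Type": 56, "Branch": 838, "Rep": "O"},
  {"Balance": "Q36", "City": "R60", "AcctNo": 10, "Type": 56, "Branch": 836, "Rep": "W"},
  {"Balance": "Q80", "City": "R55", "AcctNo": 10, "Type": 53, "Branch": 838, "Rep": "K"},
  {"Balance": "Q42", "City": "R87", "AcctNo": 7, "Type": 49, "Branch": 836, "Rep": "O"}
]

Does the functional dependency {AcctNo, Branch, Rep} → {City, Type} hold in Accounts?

Yes

(AcctNo=6, Branch=838, Rep=O): 2 rows → {City,Type} = (R36, 56), (R36, 56) ✓
(AcctNo=7, Branch=836, Rep=O): 2 rows → {City,Type} = (R87, 49), (R87, 49) ✓
(AcctNo=10, Branch=836, Rep=W): 2 rows → {City,Type} = (R60, 56), (R60, 56) ✓
(AcctNo=6, Branch=838, Rep=K): 1 row → {City,Type} = (R65, 51) ✓
(AcctNo=6, Branch=836, Rep=K): 1 row → {City,Type} = (R90, 53) ✓
(AcctNo=10, Branch=838, Rep=K): 2 rows → {City,Type} = (R55, 53), (R55, 53) ✓
(AcctNo=6, Branch=839, Rep=O): 1 row → {City,Type} = (R90, 47) ✓
(AcctNo=6, Branch=831, Rep=O): 1 row → {City,Type} = (R90, 54) ✓
Every {AcctNo, Branch, Rep} value is associated with a single {City, Type} value, so {AcctNo, Branch, Rep} → {City, Type} holds.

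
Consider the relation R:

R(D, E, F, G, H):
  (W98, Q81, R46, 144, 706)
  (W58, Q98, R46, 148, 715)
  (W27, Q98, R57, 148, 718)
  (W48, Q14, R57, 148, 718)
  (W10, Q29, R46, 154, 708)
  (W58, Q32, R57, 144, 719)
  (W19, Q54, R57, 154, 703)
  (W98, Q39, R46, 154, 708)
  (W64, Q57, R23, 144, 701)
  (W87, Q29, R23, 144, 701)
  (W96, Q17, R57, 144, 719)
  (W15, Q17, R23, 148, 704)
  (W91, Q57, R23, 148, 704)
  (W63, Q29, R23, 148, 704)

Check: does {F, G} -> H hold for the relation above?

Yes

(F=R46, G=144): 1 row → H = 706 ✓
(F=R46, G=148): 1 row → H = 715 ✓
(F=R57, G=148): 2 rows → H = 718, 718 ✓
(F=R46, G=154): 2 rows → H = 708, 708 ✓
(F=R57, G=144): 2 rows → H = 719, 719 ✓
(F=R57, G=154): 1 row → H = 703 ✓
(F=R23, G=144): 2 rows → H = 701, 701 ✓
(F=R23, G=148): 3 rows → H = 704, 704, 704 ✓
Every {F, G} value is associated with a single H value, so {F, G} -> H holds.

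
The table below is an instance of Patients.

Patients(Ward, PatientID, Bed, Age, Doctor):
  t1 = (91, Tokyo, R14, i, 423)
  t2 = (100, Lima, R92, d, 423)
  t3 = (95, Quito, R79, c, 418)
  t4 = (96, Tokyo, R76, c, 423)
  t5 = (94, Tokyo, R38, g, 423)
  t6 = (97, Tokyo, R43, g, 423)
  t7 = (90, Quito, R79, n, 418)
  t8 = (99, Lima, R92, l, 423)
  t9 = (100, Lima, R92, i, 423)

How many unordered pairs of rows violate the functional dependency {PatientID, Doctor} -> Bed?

(PatientID=Tokyo, Doctor=423): violating pairs (1,4), (1,5), (1,6), (4,5), (4,6), (5,6) — 6 pairs.
(PatientID=Lima, Doctor=423): all 3 rows agree on Bed — 0 pairs.
(PatientID=Quito, Doctor=418): all 2 rows agree on Bed — 0 pairs.

6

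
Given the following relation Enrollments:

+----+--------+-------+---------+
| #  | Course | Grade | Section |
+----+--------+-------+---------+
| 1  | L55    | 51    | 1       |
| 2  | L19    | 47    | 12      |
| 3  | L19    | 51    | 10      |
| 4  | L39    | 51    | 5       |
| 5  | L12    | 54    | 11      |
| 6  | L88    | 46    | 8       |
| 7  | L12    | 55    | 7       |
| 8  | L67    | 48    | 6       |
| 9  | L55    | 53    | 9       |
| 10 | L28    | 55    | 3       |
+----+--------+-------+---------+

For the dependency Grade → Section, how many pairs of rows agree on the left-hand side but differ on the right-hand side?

Grade=51: violating pairs (1,3), (1,4), (3,4) — 3 pairs.
Grade=55: violating pairs (7,10) — 1 pair.

4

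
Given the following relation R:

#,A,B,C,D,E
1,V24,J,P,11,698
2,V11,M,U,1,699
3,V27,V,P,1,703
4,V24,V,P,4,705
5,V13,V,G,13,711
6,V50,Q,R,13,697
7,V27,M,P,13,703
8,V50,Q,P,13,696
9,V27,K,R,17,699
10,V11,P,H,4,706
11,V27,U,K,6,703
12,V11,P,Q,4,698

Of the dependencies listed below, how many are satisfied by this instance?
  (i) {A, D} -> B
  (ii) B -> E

1

(i) {A, D} -> B: every LHS value maps to a single RHS value — holds.
(ii) B -> E: B=M: rows 2, 7 → E takes values {699, 703} — violation; B=V: rows 3, 4, 5 → E takes values {703, 705, 711} — violation; B=Q: rows 6, 8 → E takes values {697, 696} — violation; B=P: rows 10, 12 → E takes values {706, 698} — violation — fails.
1 of the 2 dependencies holds.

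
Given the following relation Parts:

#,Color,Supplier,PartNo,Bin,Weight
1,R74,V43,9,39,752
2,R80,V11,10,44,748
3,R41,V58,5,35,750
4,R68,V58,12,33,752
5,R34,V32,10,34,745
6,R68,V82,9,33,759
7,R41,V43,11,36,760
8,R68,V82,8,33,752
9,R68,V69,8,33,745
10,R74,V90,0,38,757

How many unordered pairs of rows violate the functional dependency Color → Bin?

2

Color=R74: violating pairs (1,10) — 1 pair.
Color=R41: violating pairs (3,7) — 1 pair.
Color=R68: all 4 rows agree on Bin — 0 pairs.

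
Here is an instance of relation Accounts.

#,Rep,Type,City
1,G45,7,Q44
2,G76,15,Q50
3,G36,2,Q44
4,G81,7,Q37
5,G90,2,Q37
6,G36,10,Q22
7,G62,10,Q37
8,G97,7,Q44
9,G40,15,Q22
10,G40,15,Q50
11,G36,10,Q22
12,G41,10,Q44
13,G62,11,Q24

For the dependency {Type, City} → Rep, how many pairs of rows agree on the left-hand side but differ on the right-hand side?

(Type=7, City=Q44): violating pairs (1,8) — 1 pair.
(Type=15, City=Q50): violating pairs (2,10) — 1 pair.
(Type=10, City=Q22): all 2 rows agree on Rep — 0 pairs.

2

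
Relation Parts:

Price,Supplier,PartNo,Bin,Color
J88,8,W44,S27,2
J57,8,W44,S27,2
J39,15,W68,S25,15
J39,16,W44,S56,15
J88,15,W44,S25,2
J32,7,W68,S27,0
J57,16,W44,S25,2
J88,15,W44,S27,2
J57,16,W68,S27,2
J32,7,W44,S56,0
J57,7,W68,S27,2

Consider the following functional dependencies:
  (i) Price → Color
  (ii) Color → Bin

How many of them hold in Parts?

(i) Price → Color: every LHS value maps to a single RHS value — holds.
(ii) Color → Bin: Color=2: 7 rows → Bin takes values {S27, S25} — violation; Color=15: 2 rows → Bin takes values {S25, S56} — violation; Color=0: 2 rows → Bin takes values {S27, S56} — violation — fails.
1 of the 2 dependencies holds.

1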